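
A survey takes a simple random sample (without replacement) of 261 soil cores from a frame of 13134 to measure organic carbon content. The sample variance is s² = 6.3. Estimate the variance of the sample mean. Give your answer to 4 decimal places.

Under SRS without replacement, Var(ȳ) = (1 − f)·s²/n with f = n/N = 261/13134 = 0.01987209.
Var(ȳ) = (1 − 0.01987209)·6.3/261 = 0.98012791·0.024137931 = 0.02365826.

0.0237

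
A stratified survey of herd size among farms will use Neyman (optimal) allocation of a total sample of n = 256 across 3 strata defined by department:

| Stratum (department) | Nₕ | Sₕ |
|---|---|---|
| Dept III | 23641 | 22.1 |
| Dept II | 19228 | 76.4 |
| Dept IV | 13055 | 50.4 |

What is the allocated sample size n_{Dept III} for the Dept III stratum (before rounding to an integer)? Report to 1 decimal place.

Neyman allocation: nₕ = n·NₕSₕ / Σⱼ NⱼSⱼ.
Σ NⱼSⱼ = 23641·22.1 + 19228·76.4 + 13055·50.4 = 2.6494573 × 10^6.
n_{Dept III} = 256·23641·22.1 / (2.6494573 × 10^6) = 50.5.

50.5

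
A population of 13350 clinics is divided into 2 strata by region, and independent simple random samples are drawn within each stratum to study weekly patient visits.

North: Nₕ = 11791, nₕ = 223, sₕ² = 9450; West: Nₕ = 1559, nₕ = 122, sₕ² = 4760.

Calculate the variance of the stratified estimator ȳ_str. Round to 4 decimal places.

Var(ȳ_str) = Σₕ Wₕ²(1 − fₕ)sₕ²/nₕ with Wₕ = Nₕ/N, N = 13350.
North: Wₕ = 0.88322097; term = 0.88322097²·(1 − 0.01891273)·9450/223 = 32.43197.
West: Wₕ = 0.11677903; term = 0.11677903²·(1 − 0.07825529)·4760/122 = 0.4904418.
Sum = 32.922412.

32.9224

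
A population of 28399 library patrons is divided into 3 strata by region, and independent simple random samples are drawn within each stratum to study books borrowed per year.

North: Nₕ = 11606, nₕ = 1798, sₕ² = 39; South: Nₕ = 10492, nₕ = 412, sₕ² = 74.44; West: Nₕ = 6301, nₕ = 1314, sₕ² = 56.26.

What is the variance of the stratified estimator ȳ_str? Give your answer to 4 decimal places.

0.0284

Var(ȳ_str) = Σₕ Wₕ²(1 − fₕ)sₕ²/nₕ with Wₕ = Nₕ/N, N = 28399.
North: Wₕ = 0.40867636; term = 0.40867636²·(1 − 0.15491987)·39/1798 = 0.003061483.
South: Wₕ = 0.36944963; term = 0.36944963²·(1 − 0.03926801)·74.44/412 = 0.023693099.
West: Wₕ = 0.22187401; term = 0.22187401²·(1 − 0.20853833)·56.26/1314 = 0.0016681962.
Sum = 0.028422778.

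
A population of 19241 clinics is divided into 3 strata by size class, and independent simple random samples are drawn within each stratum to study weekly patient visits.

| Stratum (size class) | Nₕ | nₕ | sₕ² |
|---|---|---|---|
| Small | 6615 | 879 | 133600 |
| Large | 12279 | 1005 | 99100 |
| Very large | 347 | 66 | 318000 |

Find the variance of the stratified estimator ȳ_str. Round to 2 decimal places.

Var(ȳ_str) = Σₕ Wₕ²(1 − fₕ)sₕ²/nₕ with Wₕ = Nₕ/N, N = 19241.
Small: Wₕ = 0.34379710; term = 0.34379710²·(1 − 0.13287982)·133600/879 = 15.577627.
Large: Wₕ = 0.63816849; term = 0.63816849²·(1 − 0.08184706)·99100/1005 = 36.871715.
Very large: Wₕ = 0.01803441; term = 0.01803441²·(1 − 0.19020173)·318000/66 = 1.2690061.
Sum = 53.718348.

53.72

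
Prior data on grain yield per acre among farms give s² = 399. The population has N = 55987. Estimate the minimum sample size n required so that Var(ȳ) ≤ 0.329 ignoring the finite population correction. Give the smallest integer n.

1213

Without fpc, n₀ = s²/D = 399/0.329 = 1212.7660.
Rounding up, n = 1213.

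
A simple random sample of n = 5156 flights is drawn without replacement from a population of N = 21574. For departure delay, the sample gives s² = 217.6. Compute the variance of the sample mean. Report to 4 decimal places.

Under SRS without replacement, Var(ȳ) = (1 − f)·s²/n with f = n/N = 5156/21574 = 0.23899138.
Var(ȳ) = (1 − 0.23899138)·217.6/5156 = 0.76100862·0.042203258 = 0.032117043.

0.0321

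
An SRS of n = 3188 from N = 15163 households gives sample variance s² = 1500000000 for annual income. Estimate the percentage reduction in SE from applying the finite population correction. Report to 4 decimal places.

f = n/N = 3188/15163 = 0.21024863.
SE_no-fpc = √(s²/n) = 685.94054; SE_fpc = √((1−f)s²/n) = 609.58134.
Ratio = √(1−f) = 0.88867956. Reduction = 100·(1 − 0.88867956) = 11.1320%.

11.1320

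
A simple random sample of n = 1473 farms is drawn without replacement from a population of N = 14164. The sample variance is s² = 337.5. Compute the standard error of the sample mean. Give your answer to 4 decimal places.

0.4531

Under SRS without replacement, Var(ȳ) = (1 − f)·s²/n with f = n/N = 1473/14164 = 0.10399605.
Var(ȳ) = (1 − 0.10399605)·337.5/1473 = 0.89600395·0.22912424 = 0.20529622.
SE(ȳ) = √(0.20529622) = 0.4531.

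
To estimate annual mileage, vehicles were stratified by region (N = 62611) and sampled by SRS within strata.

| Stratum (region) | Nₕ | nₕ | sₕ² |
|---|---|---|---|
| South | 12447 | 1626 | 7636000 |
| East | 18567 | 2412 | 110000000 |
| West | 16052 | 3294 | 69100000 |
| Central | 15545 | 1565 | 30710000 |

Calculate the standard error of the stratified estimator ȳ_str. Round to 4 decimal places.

Var(ȳ_str) = Σₕ Wₕ²(1 − fₕ)sₕ²/nₕ with Wₕ = Nₕ/N, N = 62611.
South: Wₕ = 0.19879893; term = 0.19879893²·(1 − 0.13063389)·7636000/1626 = 161.35268.
East: Wₕ = 0.29654534; term = 0.29654534²·(1 − 0.12990790)·110000000/2412 = 3489.4968.
West: Wₕ = 0.25637668; term = 0.25637668²·(1 − 0.20520807)·69100000/3294 = 1095.8848.
Central: Wₕ = 0.24827906; term = 0.24827906²·(1 − 0.10067546)·30710000/1565 = 1087.8327.
Sum = 5834.567.
SE = √(5834.567) = 76.3843.

76.3843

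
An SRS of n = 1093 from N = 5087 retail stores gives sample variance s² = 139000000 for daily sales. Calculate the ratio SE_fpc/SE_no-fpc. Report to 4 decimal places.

f = n/N = 1093/5087 = 0.21486141.
SE_no-fpc = √(s²/n) = 356.61312; SE_fpc = √((1−f)s²/n) = 315.98792.
Ratio = √(1−f) = 0.88608046.

0.8861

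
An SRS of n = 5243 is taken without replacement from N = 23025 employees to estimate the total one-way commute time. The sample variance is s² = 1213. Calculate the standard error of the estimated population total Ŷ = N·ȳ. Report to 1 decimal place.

Var(Ŷ) = N²·Var(ȳ) = N²·(1 − n/N)·s²/n.
f = 5243/23025 = 0.22770901; Var(ȳ) = 0.77229099·1213/5243 = 0.17867423.
Var(Ŷ) = 23025² · 0.17867423 = 9.4724255 × 10^7.
SE(Ŷ) = √(9.4724255 × 10^7) = 9732.6.

9732.6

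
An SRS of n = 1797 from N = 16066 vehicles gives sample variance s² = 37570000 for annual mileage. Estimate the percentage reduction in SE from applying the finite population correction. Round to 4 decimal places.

f = n/N = 1797/16066 = 0.11185111.
SE_no-fpc = √(s²/n) = 144.59276; SE_fpc = √((1−f)s²/n) = 136.26661.
Ratio = √(1−f) = 0.94241651. Reduction = 100·(1 − 0.94241651) = 5.7583%.

5.7583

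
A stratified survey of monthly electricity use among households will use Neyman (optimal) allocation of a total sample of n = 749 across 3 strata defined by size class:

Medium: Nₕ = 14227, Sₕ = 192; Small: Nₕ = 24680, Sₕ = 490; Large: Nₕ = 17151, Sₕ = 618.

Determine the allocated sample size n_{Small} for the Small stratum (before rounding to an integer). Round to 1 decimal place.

356.3

Neyman allocation: nₕ = n·NₕSₕ / Σⱼ NⱼSⱼ.
Σ NⱼSⱼ = 14227·192 + 24680·490 + 17151·618 = 2.5424102 × 10^7.
n_{Small} = 749·24680·490 / (2.5424102 × 10^7) = 356.3.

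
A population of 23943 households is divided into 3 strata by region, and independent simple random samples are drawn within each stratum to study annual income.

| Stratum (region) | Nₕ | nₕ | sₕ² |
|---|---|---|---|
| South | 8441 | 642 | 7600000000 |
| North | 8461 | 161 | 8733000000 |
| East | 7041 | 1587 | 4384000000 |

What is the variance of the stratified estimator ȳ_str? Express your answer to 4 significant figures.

Var(ȳ_str) = Σₕ Wₕ²(1 − fₕ)sₕ²/nₕ with Wₕ = Nₕ/N, N = 23943.
South: Wₕ = 0.35254563; term = 0.35254563²·(1 − 0.07605734)·7600000000/642 = 1.3594219 × 10^6.
North: Wₕ = 0.35338095; term = 0.35338095²·(1 − 0.01902848)·8733000000/161 = 6.6447744 × 10^6.
East: Wₕ = 0.29407342; term = 0.29407342²·(1 − 0.22539412)·4384000000/1587 = 185048.67.
Sum = 8.189245 × 10^6.

8.189 × 10^6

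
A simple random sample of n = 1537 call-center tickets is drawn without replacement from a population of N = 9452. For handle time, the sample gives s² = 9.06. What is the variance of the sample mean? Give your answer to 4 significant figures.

0.004936

Under SRS without replacement, Var(ȳ) = (1 − f)·s²/n with f = n/N = 1537/9452 = 0.16261109.
Var(ȳ) = (1 − 0.16261109)·9.06/1537 = 0.83738891·0.0058945999 = 0.0049360726.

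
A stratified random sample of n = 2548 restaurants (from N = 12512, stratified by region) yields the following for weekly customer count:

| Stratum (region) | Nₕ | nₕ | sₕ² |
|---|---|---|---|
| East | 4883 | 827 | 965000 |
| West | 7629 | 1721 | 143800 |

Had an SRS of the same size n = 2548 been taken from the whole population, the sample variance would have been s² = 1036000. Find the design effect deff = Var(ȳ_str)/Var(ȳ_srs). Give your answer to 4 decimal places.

0.5302

Var(ȳ_str) = Σ Wₕ²(1−fₕ)sₕ²/nₕ with Wₕ = Nₕ/12512:
  East: (4883/12512)²·(1−827/4883)·965000/827 = 147.62265
  West: (7629/12512)²·(1−1721/7629)·143800/1721 = 24.056511
  → Var(ȳ_str) = 171.67916.
Var(ȳ_srs) = (1 − 2548/12512)·1036000/2548 = 323.7929.
deff = 171.67916 / 323.7929 = 0.5302.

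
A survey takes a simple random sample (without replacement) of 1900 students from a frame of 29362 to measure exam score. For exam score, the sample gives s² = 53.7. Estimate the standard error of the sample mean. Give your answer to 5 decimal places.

0.16259

Under SRS without replacement, Var(ȳ) = (1 − f)·s²/n with f = n/N = 1900/29362 = 0.06470949.
Var(ȳ) = (1 − 0.06470949)·53.7/1900 = 0.93529051·0.028263158 = 0.026434263.
SE(ȳ) = √(0.026434263) = 0.16259.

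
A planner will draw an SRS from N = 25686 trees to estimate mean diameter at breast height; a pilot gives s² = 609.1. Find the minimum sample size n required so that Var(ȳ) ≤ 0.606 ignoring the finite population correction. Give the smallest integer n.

1006

Without fpc, n₀ = s²/D = 609.1/0.606 = 1005.1155.
Rounding up, n = 1006.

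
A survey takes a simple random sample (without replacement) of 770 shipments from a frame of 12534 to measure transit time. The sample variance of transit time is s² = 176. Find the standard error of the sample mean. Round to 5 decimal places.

0.46317

Under SRS without replacement, Var(ȳ) = (1 − f)·s²/n with f = n/N = 770/12534 = 0.06143290.
Var(ȳ) = (1 − 0.06143290)·176/770 = 0.93856710·0.22857143 = 0.21452962.
SE(ȳ) = √(0.21452962) = 0.46317.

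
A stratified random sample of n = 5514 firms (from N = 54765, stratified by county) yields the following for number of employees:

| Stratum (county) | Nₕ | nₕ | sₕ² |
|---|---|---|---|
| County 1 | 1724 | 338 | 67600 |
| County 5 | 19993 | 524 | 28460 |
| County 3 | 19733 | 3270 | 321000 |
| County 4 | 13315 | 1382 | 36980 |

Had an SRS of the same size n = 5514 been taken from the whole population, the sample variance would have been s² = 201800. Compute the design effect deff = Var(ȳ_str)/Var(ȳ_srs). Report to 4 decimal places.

Var(ȳ_str) = Σ Wₕ²(1−fₕ)sₕ²/nₕ with Wₕ = Nₕ/54765:
  County 1: (1724/54765)²·(1−338/1724)·67600/338 = 0.15933981
  County 5: (19993/54765)²·(1−524/19993)·28460/524 = 7.0488624
  County 3: (19733/54765)²·(1−3270/19733)·321000/3270 = 10.632936
  County 4: (13315/54765)²·(1−1382/13315)·36980/1382 = 1.4175667
  → Var(ȳ_str) = 19.258705.
Var(ȳ_srs) = (1 − 5514/54765)·201800/5514 = 32.912916.
deff = 19.258705 / 32.912916 = 0.5851.

0.5851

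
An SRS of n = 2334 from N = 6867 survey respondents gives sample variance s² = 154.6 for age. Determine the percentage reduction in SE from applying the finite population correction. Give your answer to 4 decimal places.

f = n/N = 2334/6867 = 0.33988641.
SE_no-fpc = √(s²/n) = 0.25736786; SE_fpc = √((1−f)s²/n) = 0.20910463.
Ratio = √(1−f) = 0.81247375. Reduction = 100·(1 − 0.81247375) = 18.7526%.

18.7526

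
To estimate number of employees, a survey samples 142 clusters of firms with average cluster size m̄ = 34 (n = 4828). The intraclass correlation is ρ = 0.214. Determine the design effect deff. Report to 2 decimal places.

deff = 1 + (34 − 1)·0.214 = 1 + 7.062 = 8.062.

8.06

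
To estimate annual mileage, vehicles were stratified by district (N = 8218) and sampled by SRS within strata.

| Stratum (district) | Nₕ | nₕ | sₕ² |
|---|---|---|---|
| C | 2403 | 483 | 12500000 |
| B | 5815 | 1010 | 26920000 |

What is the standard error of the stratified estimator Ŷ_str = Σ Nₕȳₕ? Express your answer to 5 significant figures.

929590

Var(Ŷ_str) = Σₕ Nₕ²(1 − fₕ)sₕ²/nₕ.
C: 2403²·(1 − 483/2403)·12500000/483 = 1.1940373 × 10^11.
B: 5815²·(1 − 1010/5815)·26920000/1010 = 7.4472647 × 10^11.
Sum = 8.641302 × 10^11.
SE = √(8.641302 × 10^11) = 929590.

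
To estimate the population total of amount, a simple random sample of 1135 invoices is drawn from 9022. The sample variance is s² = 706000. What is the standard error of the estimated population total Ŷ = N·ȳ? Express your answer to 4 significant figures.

Var(Ŷ) = N²·Var(ȳ) = N²·(1 − n/N)·s²/n.
f = 1135/9022 = 0.12580359; Var(ȳ) = 0.87419641·706000/1135 = 543.77327.
Var(Ŷ) = 9022² · 543.77327 = 4.4261232 × 10^10.
SE(Ŷ) = √(4.4261232 × 10^10) = 210400.

210400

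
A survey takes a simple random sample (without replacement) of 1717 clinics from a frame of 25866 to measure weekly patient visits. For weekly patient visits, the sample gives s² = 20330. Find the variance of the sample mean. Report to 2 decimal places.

11.05

Under SRS without replacement, Var(ȳ) = (1 − f)·s²/n with f = n/N = 1717/25866 = 0.06638058.
Var(ȳ) = (1 − 0.06638058)·20330/1717 = 0.93361942·11.840419 = 11.054445.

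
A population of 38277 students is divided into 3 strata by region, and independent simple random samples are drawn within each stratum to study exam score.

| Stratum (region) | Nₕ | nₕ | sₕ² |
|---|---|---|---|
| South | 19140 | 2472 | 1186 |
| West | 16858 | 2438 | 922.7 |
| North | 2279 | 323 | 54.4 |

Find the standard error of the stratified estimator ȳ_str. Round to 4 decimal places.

0.4096

Var(ȳ_str) = Σₕ Wₕ²(1 − fₕ)sₕ²/nₕ with Wₕ = Nₕ/N, N = 38277.
South: Wₕ = 0.50003919; term = 0.50003919²·(1 − 0.12915361)·1186/2472 = 0.10446862.
West: Wₕ = 0.44042114; term = 0.44042114²·(1 − 0.14461977)·922.7/2438 = 0.062794607.
North: Wₕ = 0.05953967; term = 0.05953967²·(1 − 0.14172883)·54.4/323 = 5.1242908 × 10^-4.
Sum = 0.16777566.
SE = √(0.16777566) = 0.4096.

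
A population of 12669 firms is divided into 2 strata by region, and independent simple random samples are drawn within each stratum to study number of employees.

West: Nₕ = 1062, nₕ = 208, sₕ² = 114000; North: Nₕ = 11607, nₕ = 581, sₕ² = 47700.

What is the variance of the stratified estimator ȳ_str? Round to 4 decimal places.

68.5599

Var(ȳ_str) = Σₕ Wₕ²(1 − fₕ)sₕ²/nₕ with Wₕ = Nₕ/N, N = 12669.
West: Wₕ = 0.08382666; term = 0.08382666²·(1 − 0.19585687)·114000/208 = 3.0969859.
North: Wₕ = 0.91617334; term = 0.91617334²·(1 − 0.05005600)·47700/581 = 65.462946.
Sum = 68.559932.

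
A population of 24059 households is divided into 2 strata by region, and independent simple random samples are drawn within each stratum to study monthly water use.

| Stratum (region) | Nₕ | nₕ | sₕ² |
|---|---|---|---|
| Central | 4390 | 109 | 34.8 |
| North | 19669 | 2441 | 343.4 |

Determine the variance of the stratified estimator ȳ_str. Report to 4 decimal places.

Var(ȳ_str) = Σₕ Wₕ²(1 − fₕ)sₕ²/nₕ with Wₕ = Nₕ/N, N = 24059.
Central: Wₕ = 0.18246810; term = 0.18246810²·(1 − 0.02482916)·34.8/109 = 0.010365908.
North: Wₕ = 0.81753190; term = 0.81753190²·(1 − 0.12410392)·343.4/2441 = 0.082355861.
Sum = 0.092721769.

0.0927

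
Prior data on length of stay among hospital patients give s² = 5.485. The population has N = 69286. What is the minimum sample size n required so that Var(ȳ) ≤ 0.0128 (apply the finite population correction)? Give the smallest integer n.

Without fpc, n₀ = s²/D = 5.485/0.0128 = 428.5156.
With fpc, (1 − n/N)·s²/n ≤ D requires n ≥ n₀/(1 + n₀/N) = 428.5156/(1 + 428.5156/69286) = 425.8816.
Rounding up, n = 426.

426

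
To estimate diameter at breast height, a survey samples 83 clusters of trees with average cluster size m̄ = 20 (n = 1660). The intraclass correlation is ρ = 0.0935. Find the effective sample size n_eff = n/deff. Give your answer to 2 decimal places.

597.88

deff = 1 + (20 − 1)·0.0935 = 1 + 1.7765 = 2.7765.
n_eff = 1660 / 2.7765 = 597.88.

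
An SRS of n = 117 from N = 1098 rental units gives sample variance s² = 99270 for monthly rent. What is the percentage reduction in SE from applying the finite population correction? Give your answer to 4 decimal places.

f = n/N = 117/1098 = 0.10655738.
SE_no-fpc = √(s²/n) = 29.128363; SE_fpc = √((1−f)s²/n) = 27.532739.
Ratio = √(1−f) = 0.94522094. Reduction = 100·(1 − 0.94522094) = 5.4779%.

5.4779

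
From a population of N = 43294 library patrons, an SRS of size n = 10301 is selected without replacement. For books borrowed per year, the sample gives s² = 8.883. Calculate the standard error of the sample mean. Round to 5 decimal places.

0.02564

Under SRS without replacement, Var(ȳ) = (1 − f)·s²/n with f = n/N = 10301/43294 = 0.23793135.
Var(ȳ) = (1 − 0.23793135)·8.883/10301 = 0.76206865·8.6234346 × 10^-4 = 6.5716492 × 10^-4.
SE(ȳ) = √(6.5716492 × 10^-4) = 0.02564.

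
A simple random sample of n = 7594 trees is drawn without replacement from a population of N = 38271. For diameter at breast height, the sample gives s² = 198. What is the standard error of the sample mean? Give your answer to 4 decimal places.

0.1446

Under SRS without replacement, Var(ȳ) = (1 − f)·s²/n with f = n/N = 7594/38271 = 0.19842701.
Var(ȳ) = (1 − 0.19842701)·198/7594 = 0.80157299·0.026073216 = 0.020899586.
SE(ȳ) = √(0.020899586) = 0.1446.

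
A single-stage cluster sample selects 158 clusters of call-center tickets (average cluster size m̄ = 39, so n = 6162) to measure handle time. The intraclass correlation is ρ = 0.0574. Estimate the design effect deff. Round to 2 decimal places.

deff = 1 + (39 − 1)·0.0574 = 1 + 2.1812 = 3.1812.

3.18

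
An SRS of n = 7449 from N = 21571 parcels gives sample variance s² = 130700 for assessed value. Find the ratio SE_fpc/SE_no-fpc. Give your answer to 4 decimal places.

f = n/N = 7449/21571 = 0.34532474.
SE_no-fpc = √(s²/n) = 4.1887921; SE_fpc = √((1−f)s²/n) = 3.3892357.
Ratio = √(1−f) = 0.80912005.

0.8091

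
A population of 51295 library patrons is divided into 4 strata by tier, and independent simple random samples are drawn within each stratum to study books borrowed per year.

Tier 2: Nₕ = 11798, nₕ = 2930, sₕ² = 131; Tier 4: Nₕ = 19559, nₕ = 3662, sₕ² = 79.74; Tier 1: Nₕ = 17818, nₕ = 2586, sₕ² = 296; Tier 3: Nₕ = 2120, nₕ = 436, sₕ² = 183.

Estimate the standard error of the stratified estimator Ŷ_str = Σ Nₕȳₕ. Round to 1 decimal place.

6634.2

Var(Ŷ_str) = Σₕ Nₕ²(1 − fₕ)sₕ²/nₕ.
Tier 2: 11798²·(1 − 2930/11798)·131/2930 = 4.677758 × 10^6.
Tier 4: 19559²·(1 − 3662/19559)·79.74/3662 = 6.7704839 × 10^6.
Tier 1: 17818²·(1 − 2586/17818)·296/2586 = 3.1065552 × 10^7.
Tier 3: 2120²·(1 − 436/2120)·183/436 = 1.498451 × 10^6.
Sum = 4.4012245 × 10^7.
SE = √(4.4012245 × 10^7) = 6634.2.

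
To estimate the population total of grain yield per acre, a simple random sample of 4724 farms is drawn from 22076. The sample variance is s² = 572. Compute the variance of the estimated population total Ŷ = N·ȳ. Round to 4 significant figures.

Var(Ŷ) = N²·Var(ȳ) = N²·(1 − n/N)·s²/n.
f = 4724/22076 = 0.21398804; Var(ȳ) = 0.78601196·572/4724 = 0.095173336.
Var(Ŷ) = 22076² · 0.095173336 = 4.6382704 × 10^7.

4.638 × 10^7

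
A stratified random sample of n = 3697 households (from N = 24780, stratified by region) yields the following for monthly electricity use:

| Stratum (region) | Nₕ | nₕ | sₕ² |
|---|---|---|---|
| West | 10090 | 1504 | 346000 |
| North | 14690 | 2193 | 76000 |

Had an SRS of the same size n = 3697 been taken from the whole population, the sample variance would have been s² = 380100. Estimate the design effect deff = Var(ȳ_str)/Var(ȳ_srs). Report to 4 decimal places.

Var(ȳ_str) = Σ Wₕ²(1−fₕ)sₕ²/nₕ with Wₕ = Nₕ/24780:
  West: (10090/24780)²·(1−1504/10090)·346000/1504 = 32.45695
  North: (14690/24780)²·(1−2193/14690)·76000/2193 = 10.360958
  → Var(ȳ_str) = 42.817908.
Var(ȳ_srs) = (1 − 3697/24780)·380100/3697 = 87.474109.
deff = 42.817908 / 87.474109 = 0.4895.

0.4895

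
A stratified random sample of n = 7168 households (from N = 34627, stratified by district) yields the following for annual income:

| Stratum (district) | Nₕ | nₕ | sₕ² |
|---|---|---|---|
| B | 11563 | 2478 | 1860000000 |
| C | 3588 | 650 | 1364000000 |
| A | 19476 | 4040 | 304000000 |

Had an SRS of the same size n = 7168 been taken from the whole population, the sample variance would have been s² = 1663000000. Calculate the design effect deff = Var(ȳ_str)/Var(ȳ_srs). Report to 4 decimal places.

Var(ȳ_str) = Σ Wₕ²(1−fₕ)sₕ²/nₕ with Wₕ = Nₕ/34627:
  B: (11563/34627)²·(1−2478/11563)·1860000000/2478 = 65762.356
  C: (3588/34627)²·(1−650/3588)·1364000000/650 = 18449.114
  A: (19476/34627)²·(1−4040/19476)·304000000/4040 = 18866.747
  → Var(ȳ_str) = 103078.22.
Var(ȳ_srs) = (1 − 7168/34627)·1663000000/7168 = 183977.24.
deff = 103078.22 / 183977.24 = 0.5603.

0.5603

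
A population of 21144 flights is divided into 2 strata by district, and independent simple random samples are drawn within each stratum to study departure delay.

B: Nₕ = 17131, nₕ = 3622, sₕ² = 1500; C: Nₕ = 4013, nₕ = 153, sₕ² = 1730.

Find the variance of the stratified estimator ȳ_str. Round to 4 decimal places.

0.6062

Var(ȳ_str) = Σₕ Wₕ²(1 − fₕ)sₕ²/nₕ with Wₕ = Nₕ/N, N = 21144.
B: Wₕ = 0.81020621; term = 0.81020621²·(1 − 0.21142957)·1500/3622 = 0.21437514.
C: Wₕ = 0.18979379; term = 0.18979379²·(1 − 0.03812609)·1730/153 = 0.39177511.
Sum = 0.60615025.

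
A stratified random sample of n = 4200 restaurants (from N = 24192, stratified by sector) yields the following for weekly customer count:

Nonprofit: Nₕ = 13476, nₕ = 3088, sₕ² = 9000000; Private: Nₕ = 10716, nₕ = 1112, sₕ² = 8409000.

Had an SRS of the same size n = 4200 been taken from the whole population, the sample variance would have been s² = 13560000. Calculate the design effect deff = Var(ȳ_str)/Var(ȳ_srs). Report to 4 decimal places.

Var(ȳ_str) = Σ Wₕ²(1−fₕ)sₕ²/nₕ with Wₕ = Nₕ/24192:
  Nonprofit: (13476/24192)²·(1−3088/13476)·9000000/3088 = 697.13135
  Private: (10716/24192)²·(1−1112/10716)·8409000/1112 = 1329.7833
  → Var(ȳ_str) = 2026.9147.
Var(ȳ_srs) = (1 − 4200/24192)·13560000/4200 = 2668.0556.
deff = 2026.9147 / 2668.0556 = 0.7597.

0.7597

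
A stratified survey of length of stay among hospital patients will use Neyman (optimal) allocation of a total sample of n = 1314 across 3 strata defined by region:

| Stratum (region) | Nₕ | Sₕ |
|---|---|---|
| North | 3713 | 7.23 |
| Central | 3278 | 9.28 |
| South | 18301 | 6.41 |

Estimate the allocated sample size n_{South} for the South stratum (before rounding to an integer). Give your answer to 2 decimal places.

882.97

Neyman allocation: nₕ = n·NₕSₕ / Σⱼ NⱼSⱼ.
Σ NⱼSⱼ = 3713·7.23 + 3278·9.28 + 18301·6.41 = 174574.24.
n_{South} = 1314·18301·6.41 / 174574.24 = 882.97.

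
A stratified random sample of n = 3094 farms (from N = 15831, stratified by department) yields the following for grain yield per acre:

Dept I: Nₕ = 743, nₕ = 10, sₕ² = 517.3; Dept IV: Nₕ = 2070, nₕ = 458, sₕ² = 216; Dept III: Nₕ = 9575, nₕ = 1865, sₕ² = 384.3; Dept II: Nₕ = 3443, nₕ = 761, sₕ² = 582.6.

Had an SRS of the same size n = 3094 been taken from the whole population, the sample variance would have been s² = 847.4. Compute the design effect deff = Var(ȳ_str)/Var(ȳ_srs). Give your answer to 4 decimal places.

0.9421

Var(ȳ_str) = Σ Wₕ²(1−fₕ)sₕ²/nₕ with Wₕ = Nₕ/15831:
  Dept I: (743/15831)²·(1−10/743)·517.3/10 = 0.11241353
  Dept IV: (2070/15831)²·(1−458/2070)·216/458 = 0.0062792382
  Dept III: (9575/15831)²·(1−1865/9575)·384.3/1865 = 0.06069711
  Dept II: (3443/15831)²·(1−761/3443)·582.6/761 = 0.028207521
  → Var(ȳ_str) = 0.2075974.
Var(ȳ_srs) = (1 − 3094/15831)·847.4/3094 = 0.22035705.
deff = 0.2075974 / 0.22035705 = 0.9421.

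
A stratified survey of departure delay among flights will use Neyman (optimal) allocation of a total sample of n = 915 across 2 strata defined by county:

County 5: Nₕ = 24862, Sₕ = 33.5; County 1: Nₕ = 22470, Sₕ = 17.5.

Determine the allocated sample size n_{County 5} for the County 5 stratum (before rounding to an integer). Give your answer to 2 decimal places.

621.55

Neyman allocation: nₕ = n·NₕSₕ / Σⱼ NⱼSⱼ.
Σ NⱼSⱼ = 24862·33.5 + 22470·17.5 = 1.226102 × 10^6.
n_{County 5} = 915·24862·33.5 / (1.226102 × 10^6) = 621.55.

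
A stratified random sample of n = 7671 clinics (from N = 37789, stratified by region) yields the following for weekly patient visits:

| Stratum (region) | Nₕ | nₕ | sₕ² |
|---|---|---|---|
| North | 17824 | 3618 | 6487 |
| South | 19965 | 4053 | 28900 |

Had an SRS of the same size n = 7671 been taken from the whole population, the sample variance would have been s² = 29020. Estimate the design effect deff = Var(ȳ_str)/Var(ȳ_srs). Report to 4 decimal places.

Var(ȳ_str) = Σ Wₕ²(1−fₕ)sₕ²/nₕ with Wₕ = Nₕ/37789:
  North: (17824/37789)²·(1−3618/17824)·6487/3618 = 0.31792269
  South: (19965/37789)²·(1−4053/19965)·28900/4053 = 1.5862971
  → Var(ȳ_str) = 1.9042198.
Var(ȳ_srs) = (1 − 7671/37789)·29020/7671 = 3.0151308.
deff = 1.9042198 / 3.0151308 = 0.6316.

0.6316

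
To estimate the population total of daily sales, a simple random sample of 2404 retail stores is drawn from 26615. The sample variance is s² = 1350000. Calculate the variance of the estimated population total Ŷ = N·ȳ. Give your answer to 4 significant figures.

Var(Ŷ) = N²·Var(ȳ) = N²·(1 − n/N)·s²/n.
f = 2404/26615 = 0.09032500; Var(ȳ) = 0.90967500·1350000/2404 = 510.84078.
Var(Ŷ) = 26615² · 510.84078 = 3.6185827 × 10^11.

3.619 × 10^11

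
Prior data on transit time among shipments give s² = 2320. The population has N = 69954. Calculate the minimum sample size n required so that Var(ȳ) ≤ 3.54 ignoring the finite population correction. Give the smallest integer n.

Without fpc, n₀ = s²/D = 2320/3.54 = 655.3672.
Rounding up, n = 656.

656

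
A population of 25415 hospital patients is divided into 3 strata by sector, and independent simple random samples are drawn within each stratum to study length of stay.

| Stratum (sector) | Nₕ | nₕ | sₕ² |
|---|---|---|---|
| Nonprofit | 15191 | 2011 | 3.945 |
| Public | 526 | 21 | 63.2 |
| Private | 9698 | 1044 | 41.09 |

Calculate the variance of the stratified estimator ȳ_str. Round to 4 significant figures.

Var(ȳ_str) = Σₕ Wₕ²(1 − fₕ)sₕ²/nₕ with Wₕ = Nₕ/N, N = 25415.
Nonprofit: Wₕ = 0.59771788; term = 0.59771788²·(1 − 0.13238102)·3.945/2011 = 6.0807407 × 10^-4.
Public: Wₕ = 0.02069644; term = 0.02069644²·(1 − 0.03992395)·63.2/21 = 0.001237641.
Private: Wₕ = 0.38158568; term = 0.38158568²·(1 − 0.10765106)·41.09/1044 = 0.0051139265.
Sum = 0.0069596416.

0.006960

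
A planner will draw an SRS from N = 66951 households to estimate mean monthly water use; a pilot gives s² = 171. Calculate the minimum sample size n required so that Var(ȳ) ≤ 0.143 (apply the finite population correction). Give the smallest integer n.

1175

Without fpc, n₀ = s²/D = 171/0.143 = 1195.8042.
With fpc, (1 − n/N)·s²/n ≤ D requires n ≥ n₀/(1 + n₀/N) = 1195.8042/(1 + 1195.8042/66951) = 1174.8209.
Rounding up, n = 1175.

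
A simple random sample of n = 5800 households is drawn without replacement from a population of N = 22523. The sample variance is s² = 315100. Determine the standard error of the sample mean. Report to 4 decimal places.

Under SRS without replacement, Var(ȳ) = (1 − f)·s²/n with f = n/N = 5800/22523 = 0.25751454.
Var(ȳ) = (1 − 0.25751454)·315100/5800 = 0.74248546·54.327586 = 40.337443.
SE(ȳ) = √(40.337443) = 6.3512.

6.3512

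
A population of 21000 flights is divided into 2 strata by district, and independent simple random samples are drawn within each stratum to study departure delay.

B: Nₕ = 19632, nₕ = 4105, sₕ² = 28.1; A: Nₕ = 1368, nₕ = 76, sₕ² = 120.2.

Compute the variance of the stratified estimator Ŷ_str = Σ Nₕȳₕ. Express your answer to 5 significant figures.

4.8820 × 10^6

Var(Ŷ_str) = Σₕ Nₕ²(1 − fₕ)sₕ²/nₕ.
B: 19632²·(1 − 4105/19632)·28.1/4105 = 2.0866291 × 10^6.
A: 1368²·(1 − 76/1368)·120.2/76 = 2.7953712 × 10^6.
Sum = 4.8820003 × 10^6.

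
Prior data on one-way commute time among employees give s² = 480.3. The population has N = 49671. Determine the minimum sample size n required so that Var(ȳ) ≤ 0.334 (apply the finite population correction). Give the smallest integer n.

1398

Without fpc, n₀ = s²/D = 480.3/0.334 = 1438.0240.
With fpc, (1 − n/N)·s²/n ≤ D requires n ≥ n₀/(1 + n₀/N) = 1438.0240/(1 + 1438.0240/49671) = 1397.5632.
Rounding up, n = 1398.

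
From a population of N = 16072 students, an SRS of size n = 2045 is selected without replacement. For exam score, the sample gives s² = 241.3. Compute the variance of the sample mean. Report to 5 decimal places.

0.10298

Under SRS without replacement, Var(ȳ) = (1 − f)·s²/n with f = n/N = 2045/16072 = 0.12723992.
Var(ȳ) = (1 − 0.12723992)·241.3/2045 = 0.87276008·0.11799511 = 0.10298142.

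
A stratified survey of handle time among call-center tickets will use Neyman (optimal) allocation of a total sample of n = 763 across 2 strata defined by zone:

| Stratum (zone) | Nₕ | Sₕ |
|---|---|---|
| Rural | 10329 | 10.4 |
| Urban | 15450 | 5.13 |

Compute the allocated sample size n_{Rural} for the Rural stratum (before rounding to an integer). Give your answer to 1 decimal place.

Neyman allocation: nₕ = n·NₕSₕ / Σⱼ NⱼSⱼ.
Σ NⱼSⱼ = 10329·10.4 + 15450·5.13 = 186680.1.
n_{Rural} = 763·10329·10.4 / 186680.1 = 439.1.

439.1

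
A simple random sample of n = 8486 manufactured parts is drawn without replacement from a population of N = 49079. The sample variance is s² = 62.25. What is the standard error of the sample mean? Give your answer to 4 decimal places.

0.0779

Under SRS without replacement, Var(ȳ) = (1 − f)·s²/n with f = n/N = 8486/49079 = 0.17290491.
Var(ȳ) = (1 − 0.17290491)·62.25/8486 = 0.82709509·0.0073356116 = 0.0060672483.
SE(ȳ) = √(0.0060672483) = 0.0779.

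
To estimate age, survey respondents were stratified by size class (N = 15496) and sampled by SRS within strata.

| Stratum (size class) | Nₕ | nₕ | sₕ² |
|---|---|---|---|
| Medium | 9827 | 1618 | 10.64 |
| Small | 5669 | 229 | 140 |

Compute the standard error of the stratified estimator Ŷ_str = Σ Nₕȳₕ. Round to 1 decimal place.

Var(Ŷ_str) = Σₕ Nₕ²(1 − fₕ)sₕ²/nₕ.
Medium: 9827²·(1 − 1618/9827)·10.64/1618 = 530486.48.
Small: 5669²·(1 − 229/5669)·140/229 = 1.8853757 × 10^7.
Sum = 1.9384243 × 10^7.
SE = √(1.9384243 × 10^7) = 4402.8.

4402.8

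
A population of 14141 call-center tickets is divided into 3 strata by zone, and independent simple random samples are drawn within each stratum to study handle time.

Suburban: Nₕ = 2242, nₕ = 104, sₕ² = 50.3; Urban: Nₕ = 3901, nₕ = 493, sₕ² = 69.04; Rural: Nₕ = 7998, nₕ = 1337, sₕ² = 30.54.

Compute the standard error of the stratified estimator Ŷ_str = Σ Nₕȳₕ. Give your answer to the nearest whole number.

Var(Ŷ_str) = Σₕ Nₕ²(1 − fₕ)sₕ²/nₕ.
Suburban: 2242²·(1 − 104/2242)·50.3/104 = 2.3183444 × 10^6.
Urban: 3901²·(1 − 493/3901)·69.04/493 = 1.8617845 × 10^6.
Rural: 7998²·(1 − 1337/7998)·30.54/1337 = 1.21691 × 10^6.
Sum = 5.3970389 × 10^6.
SE = √(5.3970389 × 10^6) = 2323.

2323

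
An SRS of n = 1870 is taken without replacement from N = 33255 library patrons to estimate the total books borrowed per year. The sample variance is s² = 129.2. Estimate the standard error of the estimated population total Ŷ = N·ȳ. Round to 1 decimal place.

Var(Ŷ) = N²·Var(ȳ) = N²·(1 − n/N)·s²/n.
f = 1870/33255 = 0.05623215; Var(ȳ) = 0.94376785·129.2/1870 = 0.065205779.
Var(Ŷ) = 33255² · 0.065205779 = 7.2110747 × 10^7.
SE(Ŷ) = √(7.2110747 × 10^7) = 8491.8.

8491.8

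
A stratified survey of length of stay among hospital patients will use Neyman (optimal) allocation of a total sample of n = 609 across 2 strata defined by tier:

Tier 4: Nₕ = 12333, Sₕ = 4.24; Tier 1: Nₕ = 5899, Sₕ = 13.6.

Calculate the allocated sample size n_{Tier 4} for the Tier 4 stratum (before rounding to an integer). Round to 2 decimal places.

240.31

Neyman allocation: nₕ = n·NₕSₕ / Σⱼ NⱼSⱼ.
Σ NⱼSⱼ = 12333·4.24 + 5899·13.6 = 132518.32.
n_{Tier 4} = 609·12333·4.24 / 132518.32 = 240.31.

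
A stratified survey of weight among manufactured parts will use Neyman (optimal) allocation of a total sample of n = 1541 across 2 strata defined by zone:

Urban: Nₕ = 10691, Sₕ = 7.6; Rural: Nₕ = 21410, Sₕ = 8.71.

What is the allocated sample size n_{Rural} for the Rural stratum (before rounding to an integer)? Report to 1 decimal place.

Neyman allocation: nₕ = n·NₕSₕ / Σⱼ NⱼSⱼ.
Σ NⱼSⱼ = 10691·7.6 + 21410·8.71 = 267732.7.
n_{Rural} = 1541·21410·8.71 / 267732.7 = 1073.3.

1073.3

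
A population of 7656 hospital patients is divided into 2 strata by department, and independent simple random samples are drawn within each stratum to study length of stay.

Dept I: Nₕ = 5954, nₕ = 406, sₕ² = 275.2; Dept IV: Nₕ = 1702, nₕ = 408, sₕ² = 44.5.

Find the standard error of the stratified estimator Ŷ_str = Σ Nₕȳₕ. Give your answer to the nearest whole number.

4757

Var(Ŷ_str) = Σₕ Nₕ²(1 − fₕ)sₕ²/nₕ.
Dept I: 5954²·(1 − 406/5954)·275.2/406 = 2.23907 × 10^7.
Dept IV: 1702²·(1 − 408/1702)·44.5/408 = 240211.44.
Sum = 2.2630911 × 10^7.
SE = √(2.2630911 × 10^7) = 4757.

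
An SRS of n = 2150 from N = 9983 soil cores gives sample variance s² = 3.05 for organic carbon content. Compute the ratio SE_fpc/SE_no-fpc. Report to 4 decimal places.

0.8858

f = n/N = 2150/9983 = 0.21536612.
SE_no-fpc = √(s²/n) = 0.037664368; SE_fpc = √((1−f)s²/n) = 0.033362933.
Ratio = √(1−f) = 0.88579562.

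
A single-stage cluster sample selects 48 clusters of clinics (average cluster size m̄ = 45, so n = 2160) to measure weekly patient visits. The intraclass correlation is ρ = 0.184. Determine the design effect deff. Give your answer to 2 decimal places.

deff = 1 + (45 − 1)·0.184 = 1 + 8.096 = 9.096.

9.10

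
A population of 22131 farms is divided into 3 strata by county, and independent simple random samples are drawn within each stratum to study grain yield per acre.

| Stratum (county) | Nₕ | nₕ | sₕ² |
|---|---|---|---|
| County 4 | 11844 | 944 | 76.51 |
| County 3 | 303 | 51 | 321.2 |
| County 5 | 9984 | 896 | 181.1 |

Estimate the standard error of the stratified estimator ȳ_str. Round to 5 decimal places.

Var(ȳ_str) = Σₕ Wₕ²(1 − fₕ)sₕ²/nₕ with Wₕ = Nₕ/N, N = 22131.
County 4: Wₕ = 0.53517690; term = 0.53517690²·(1 − 0.07970280)·76.51/944 = 0.021363334.
County 3: Wₕ = 0.01369120; term = 0.01369120²·(1 − 0.16831683)·321.2/51 = 9.8185296 × 10^-4.
County 5: Wₕ = 0.45113190; term = 0.45113190²·(1 − 0.08974359)·181.1/896 = 0.037443915.
Sum = 0.059789102.
SE = √(0.059789102) = 0.24452.

0.24452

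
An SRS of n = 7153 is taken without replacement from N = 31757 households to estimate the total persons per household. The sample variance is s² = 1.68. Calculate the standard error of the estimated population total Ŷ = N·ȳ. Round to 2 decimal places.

Var(Ŷ) = N²·Var(ȳ) = N²·(1 − n/N)·s²/n.
f = 7153/31757 = 0.22524168; Var(ȳ) = 0.77475832·1.68/7153 = 1.8196477 × 10^-4.
Var(Ŷ) = 31757² · (1.8196477 × 10^-4) = 183512.75.
SE(Ŷ) = √(183512.75) = 428.38.

428.38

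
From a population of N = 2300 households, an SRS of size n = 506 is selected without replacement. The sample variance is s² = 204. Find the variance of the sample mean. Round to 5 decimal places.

Under SRS without replacement, Var(ȳ) = (1 − f)·s²/n with f = n/N = 506/2300 = 0.22000000.
Var(ȳ) = (1 − 0.22000000)·204/506 = 0.78000000·0.40316206 = 0.3144664.

0.31447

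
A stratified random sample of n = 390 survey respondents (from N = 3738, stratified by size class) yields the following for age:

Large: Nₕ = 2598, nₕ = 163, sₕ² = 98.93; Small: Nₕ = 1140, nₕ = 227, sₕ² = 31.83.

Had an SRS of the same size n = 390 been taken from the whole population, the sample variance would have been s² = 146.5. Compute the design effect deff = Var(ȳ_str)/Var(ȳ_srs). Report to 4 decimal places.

0.8478

Var(ȳ_str) = Σ Wₕ²(1−fₕ)sₕ²/nₕ with Wₕ = Nₕ/3738:
  Large: (2598/3738)²·(1−163/2598)·98.93/163 = 0.27478937
  Small: (1140/3738)²·(1−227/1140)·31.83/227 = 0.010444985
  → Var(ȳ_str) = 0.28523436.
Var(ȳ_srs) = (1 − 390/3738)·146.5/390 = 0.33644894.
deff = 0.28523436 / 0.33644894 = 0.8478.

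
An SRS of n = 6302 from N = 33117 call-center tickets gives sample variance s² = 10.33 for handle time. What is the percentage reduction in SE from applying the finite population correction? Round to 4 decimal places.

10.0164

f = n/N = 6302/33117 = 0.19029501.
SE_no-fpc = √(s²/n) = 0.040486568; SE_fpc = √((1−f)s²/n) = 0.036431275.
Ratio = √(1−f) = 0.89983609. Reduction = 100·(1 − 0.89983609) = 10.0164%.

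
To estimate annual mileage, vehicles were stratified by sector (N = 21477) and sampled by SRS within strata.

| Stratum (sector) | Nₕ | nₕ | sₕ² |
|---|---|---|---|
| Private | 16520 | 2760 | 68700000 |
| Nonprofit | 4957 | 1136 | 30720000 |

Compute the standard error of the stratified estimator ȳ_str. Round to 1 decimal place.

Var(ȳ_str) = Σₕ Wₕ²(1 − fₕ)sₕ²/nₕ with Wₕ = Nₕ/N, N = 21477.
Private: Wₕ = 0.76919495; term = 0.76919495²·(1 − 0.16707022)·68700000/2760 = 12266.733.
Nonprofit: Wₕ = 0.23080505; term = 0.23080505²·(1 − 0.22917087)·30720000/1136 = 1110.4311.
Sum = 13377.164.
SE = √(13377.164) = 115.7.

115.7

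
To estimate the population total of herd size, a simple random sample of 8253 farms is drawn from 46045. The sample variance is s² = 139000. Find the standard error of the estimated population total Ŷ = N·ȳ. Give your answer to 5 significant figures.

Var(Ŷ) = N²·Var(ȳ) = N²·(1 − n/N)·s²/n.
f = 8253/46045 = 0.17923770; Var(ȳ) = 0.82076230·139000/8253 = 13.823574.
Var(Ŷ) = 46045² · 13.823574 = 2.930794 × 10^10.
SE(Ŷ) = √(2.930794 × 10^10) = 171200.

171200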